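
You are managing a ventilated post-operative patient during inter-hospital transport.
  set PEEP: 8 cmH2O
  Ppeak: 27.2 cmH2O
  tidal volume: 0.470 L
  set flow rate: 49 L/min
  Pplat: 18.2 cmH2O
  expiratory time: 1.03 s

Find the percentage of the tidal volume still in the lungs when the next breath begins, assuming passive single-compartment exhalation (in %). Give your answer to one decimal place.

13.2

Flow: 49 L/min ÷ 60 = 0.8167 L/s.
R = (PIP − Pplat)/V̇ = (27.2 − 18.2) / 0.8167 = 9.0/0.8167 = 11.02 cmH2O·s/L.
C = Vt/(Pplat − PEEP) = 470.0 / (18.2 − 8) = 470.0/10.2 = 46.078 mL/cmH2O.
τ = R × C = 11.02 × 0.04608 L/cmH2O = 0.5078 s.
Fraction remaining at end-expiration = e^(−Te/τ) = e^(−1.03/0.5078) = 0.1316 → 13.16%.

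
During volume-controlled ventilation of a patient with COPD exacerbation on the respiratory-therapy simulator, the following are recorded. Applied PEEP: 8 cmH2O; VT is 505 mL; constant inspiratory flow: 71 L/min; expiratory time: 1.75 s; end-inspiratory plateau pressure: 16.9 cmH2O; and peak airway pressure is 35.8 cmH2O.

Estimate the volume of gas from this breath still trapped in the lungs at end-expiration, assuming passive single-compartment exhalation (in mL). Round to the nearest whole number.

73

Flow: 71 L/min ÷ 60 = 1.1833 L/s.
R = (PIP − Pplat)/V̇ = (35.8 − 16.9) / 1.1833 = 18.9/1.1833 = 15.972 cmH2O·s/L.
C = Vt/(Pplat − PEEP) = 505.0 / (16.9 − 8) = 505.0/8.9 = 56.742 mL/cmH2O.
τ = R × C = 15.972 × 0.05674 L/cmH2O = 0.9063 s.
Fraction remaining = e^(−Te/τ) = e^(−1.75/0.9063) = 0.145.
Trapped volume = 505.0 × 0.145 = 73.225 mL.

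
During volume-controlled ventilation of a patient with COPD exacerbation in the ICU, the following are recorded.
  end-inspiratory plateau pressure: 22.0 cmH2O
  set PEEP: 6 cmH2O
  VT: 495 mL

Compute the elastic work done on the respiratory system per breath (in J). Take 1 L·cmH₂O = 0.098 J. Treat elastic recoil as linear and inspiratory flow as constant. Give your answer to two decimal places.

Elastic work ≈ ½ × (Pplat − PEEP) × Vt = 0.5 × (22.0 − 6) × 0.495 L = 0.5 × 16.0 × 0.495 = 3.96 L·cmH2O.
× 0.098 J/(L·cmH2O) → 0.3881 J.

0.39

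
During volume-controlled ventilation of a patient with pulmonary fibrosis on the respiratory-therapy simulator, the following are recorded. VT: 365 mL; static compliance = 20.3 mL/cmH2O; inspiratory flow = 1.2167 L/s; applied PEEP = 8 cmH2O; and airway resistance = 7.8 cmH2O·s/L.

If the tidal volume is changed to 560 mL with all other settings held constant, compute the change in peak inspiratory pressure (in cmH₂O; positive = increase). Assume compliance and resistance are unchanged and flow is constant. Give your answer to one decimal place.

9.6

PIP = Vt/C + R·V̇ + PEEP (constant-flow equation of motion).
Only the elastic term changes: ΔPIP = ΔVt / C = (560 − 365) / 20.3 = 9.606 cmH2O.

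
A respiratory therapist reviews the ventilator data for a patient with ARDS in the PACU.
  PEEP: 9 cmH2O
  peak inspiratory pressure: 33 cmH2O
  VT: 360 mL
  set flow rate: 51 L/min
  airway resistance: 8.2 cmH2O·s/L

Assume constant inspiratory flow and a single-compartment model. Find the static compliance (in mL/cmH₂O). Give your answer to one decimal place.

21.1

Flow: 51 L/min ÷ 60 = 0.85 L/s.
Equation of motion (constant flow): PIP = Vt/C + R·V̇ + PEEP.
Vt/C = PIP − R·V̇ − PEEP = 33 − 8.2×0.85 − 9 = 33 − 6.97 − 9 = 17.03 cmH2O.
C = Vt / 17.03 = 360 / 17.03 = 21.139 mL/cmH2O.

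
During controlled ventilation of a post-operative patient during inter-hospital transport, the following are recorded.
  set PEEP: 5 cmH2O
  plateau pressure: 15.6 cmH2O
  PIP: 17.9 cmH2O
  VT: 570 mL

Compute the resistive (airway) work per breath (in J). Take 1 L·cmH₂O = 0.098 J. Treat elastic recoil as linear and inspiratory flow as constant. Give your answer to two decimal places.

With constant inspiratory flow the resistive pressure is constant at PIP − Pplat = 17.9 − 15.6 = 2.3 cmH2O, so resistive work = 2.3 × 0.570 = 1.311 L·cmH2O.
× 0.098 J/(L·cmH2O) → 0.1285 J.

0.13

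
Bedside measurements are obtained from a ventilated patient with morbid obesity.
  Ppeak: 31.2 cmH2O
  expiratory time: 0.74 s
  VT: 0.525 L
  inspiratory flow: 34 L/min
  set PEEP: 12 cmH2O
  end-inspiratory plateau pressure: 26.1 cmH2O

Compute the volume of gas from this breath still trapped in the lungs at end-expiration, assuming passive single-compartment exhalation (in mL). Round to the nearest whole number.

58

Flow: 34 L/min ÷ 60 = 0.5667 L/s.
R = (PIP − Pplat)/V̇ = (31.2 − 26.1) / 0.5667 = 5.1/0.5667 = 8.999 cmH2O·s/L.
C = Vt/(Pplat − PEEP) = 525.0 / (26.1 − 12) = 525.0/14.1 = 37.234 mL/cmH2O.
τ = R × C = 8.999 × 0.03723 L/cmH2O = 0.335 s.
Fraction remaining = e^(−Te/τ) = e^(−0.74/0.335) = 0.1098.
Trapped volume = 525.0 × 0.1098 = 57.645 mL.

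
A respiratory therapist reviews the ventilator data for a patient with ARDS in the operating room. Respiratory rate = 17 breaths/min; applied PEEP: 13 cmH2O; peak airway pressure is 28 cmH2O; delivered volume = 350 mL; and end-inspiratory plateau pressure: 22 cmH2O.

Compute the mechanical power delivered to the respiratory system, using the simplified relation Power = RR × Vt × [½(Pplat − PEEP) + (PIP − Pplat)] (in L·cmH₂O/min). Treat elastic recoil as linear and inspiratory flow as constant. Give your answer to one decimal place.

Per-breath work = Vt × [½(Pplat−PEEP) + (PIP−Pplat)] = 0.350 × [0.5×9.0 + 6.0] = 0.350 × 10.5 = 3.675 L·cmH2O.
Power = 17 × 3.675 = 62.475 L·cmH2O/min.

62.5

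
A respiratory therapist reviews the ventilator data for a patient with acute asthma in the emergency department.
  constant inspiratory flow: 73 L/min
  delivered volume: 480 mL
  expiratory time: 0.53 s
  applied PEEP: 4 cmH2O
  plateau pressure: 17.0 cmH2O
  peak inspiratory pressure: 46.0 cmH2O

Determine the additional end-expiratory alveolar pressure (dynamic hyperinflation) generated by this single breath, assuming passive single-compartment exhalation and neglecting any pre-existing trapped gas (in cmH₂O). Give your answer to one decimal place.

7.1

Flow: 73 L/min ÷ 60 = 1.2167 L/s.
R = (PIP − Pplat)/V̇ = (46.0 − 17.0) / 1.2167 = 29.0/1.2167 = 23.835 cmH2O·s/L.
C = Vt/(Pplat − PEEP) = 480.0 / (17.0 − 4) = 480.0/13.0 = 36.923 mL/cmH2O.
τ = R × C = 23.835 × 0.03692 L/cmH2O = 0.88 s.
Fraction remaining = e^(−Te/τ) = e^(−0.53/0.88) = 0.5476; trapped volume = 480.0 × 0.5476 = 262.85 mL.
Additional alveolar pressure from trapping ≈ V_trapped / C = 262.85 / 36.923 = 7.119 cmH2O.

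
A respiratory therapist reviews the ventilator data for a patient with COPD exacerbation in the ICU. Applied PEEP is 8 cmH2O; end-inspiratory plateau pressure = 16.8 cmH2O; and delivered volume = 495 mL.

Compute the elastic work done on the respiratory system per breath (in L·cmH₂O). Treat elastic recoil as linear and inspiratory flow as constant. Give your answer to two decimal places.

Elastic work ≈ ½ × (Pplat − PEEP) × Vt = 0.5 × (16.8 − 8) × 0.495 L = 0.5 × 8.8 × 0.495 = 2.178 L·cmH2O.

2.18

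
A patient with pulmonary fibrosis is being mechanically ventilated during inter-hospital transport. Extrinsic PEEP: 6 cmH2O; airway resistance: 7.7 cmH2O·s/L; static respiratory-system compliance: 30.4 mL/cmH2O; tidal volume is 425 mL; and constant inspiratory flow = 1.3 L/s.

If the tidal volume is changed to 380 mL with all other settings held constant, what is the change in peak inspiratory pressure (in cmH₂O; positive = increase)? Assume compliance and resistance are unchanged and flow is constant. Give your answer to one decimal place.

PIP = Vt/C + R·V̇ + PEEP (constant-flow equation of motion).
Only the elastic term changes: ΔPIP = ΔVt / C = (380 − 425) / 30.4 = -1.48 cmH2O.

-1.5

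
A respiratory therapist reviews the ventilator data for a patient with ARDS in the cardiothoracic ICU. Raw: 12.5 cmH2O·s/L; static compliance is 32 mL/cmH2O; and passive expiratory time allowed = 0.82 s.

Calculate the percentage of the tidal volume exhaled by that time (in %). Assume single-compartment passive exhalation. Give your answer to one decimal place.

τ = R × C = 12.5 × 32 mL/cmH2O = 12.5 × 0.032 L/cmH2O = 0.4 s.
Passive exhalation: V(t)/V₀ = e^(−t/τ) = e^(−0.82/0.4) = 0.1287.
Fraction exhaled = 1 − 0.1287 = 0.8713 → 87.13%.

87.1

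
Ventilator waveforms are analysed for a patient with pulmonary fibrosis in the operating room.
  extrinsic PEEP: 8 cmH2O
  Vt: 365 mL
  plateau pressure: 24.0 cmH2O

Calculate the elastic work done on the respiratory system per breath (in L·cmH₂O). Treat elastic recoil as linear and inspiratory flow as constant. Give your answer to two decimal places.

Elastic work ≈ ½ × (Pplat − PEEP) × Vt = 0.5 × (24.0 − 8) × 0.365 L = 0.5 × 16.0 × 0.365 = 2.92 L·cmH2O.

2.92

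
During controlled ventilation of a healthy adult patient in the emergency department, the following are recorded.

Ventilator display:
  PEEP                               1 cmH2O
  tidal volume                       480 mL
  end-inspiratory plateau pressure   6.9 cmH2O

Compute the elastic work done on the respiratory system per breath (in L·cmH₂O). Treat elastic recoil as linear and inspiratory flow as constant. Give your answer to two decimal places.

Elastic work ≈ ½ × (Pplat − PEEP) × Vt = 0.5 × (6.9 − 1) × 0.480 L = 0.5 × 5.9 × 0.480 = 1.416 L·cmH2O.

1.42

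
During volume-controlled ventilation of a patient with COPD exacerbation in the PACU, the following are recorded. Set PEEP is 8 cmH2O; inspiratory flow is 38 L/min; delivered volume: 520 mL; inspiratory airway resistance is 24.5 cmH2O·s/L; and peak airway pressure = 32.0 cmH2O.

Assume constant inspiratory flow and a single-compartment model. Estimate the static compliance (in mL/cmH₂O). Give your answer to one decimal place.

Flow: 38 L/min ÷ 60 = 0.6333 L/s.
Equation of motion (constant flow): PIP = Vt/C + R·V̇ + PEEP.
Vt/C = PIP − R·V̇ − PEEP = 32.0 − 24.5×0.6333 − 8 = 32.0 − 15.516 − 8 = 8.484 cmH2O.
C = Vt / 8.484 = 520 / 8.484 = 61.292 mL/cmH2O.

61.3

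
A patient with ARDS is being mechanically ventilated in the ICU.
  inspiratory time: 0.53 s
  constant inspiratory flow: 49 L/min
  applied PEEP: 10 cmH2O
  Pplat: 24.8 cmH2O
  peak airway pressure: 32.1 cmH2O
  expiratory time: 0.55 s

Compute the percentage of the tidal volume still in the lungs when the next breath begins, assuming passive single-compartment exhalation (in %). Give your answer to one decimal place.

Flow: 49 L/min ÷ 60 = 0.8167 L/s.
Vt = flow × Ti = 0.8167 L/s × 0.53 s × 1000 mL/L = 432.85 mL.
R = (PIP − Pplat)/V̇ = (32.1 − 24.8) / 0.8167 = 7.3/0.8167 = 8.938 cmH2O·s/L.
C = Vt/(Pplat − PEEP) = 432.85 / (24.8 − 10) = 432.85/14.8 = 29.247 mL/cmH2O.
τ = R × C = 8.938 × 0.02925 L/cmH2O = 0.2614 s.
Fraction remaining at end-expiration = e^(−Te/τ) = e^(−0.55/0.2614) = 0.122 → 12.2%.

12.2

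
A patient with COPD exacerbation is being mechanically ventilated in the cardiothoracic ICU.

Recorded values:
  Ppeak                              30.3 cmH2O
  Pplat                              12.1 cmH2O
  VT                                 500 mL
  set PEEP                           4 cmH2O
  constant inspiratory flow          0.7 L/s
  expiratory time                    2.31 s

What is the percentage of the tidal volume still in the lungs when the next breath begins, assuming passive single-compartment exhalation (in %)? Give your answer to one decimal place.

R = (PIP − Pplat)/V̇ = (30.3 − 12.1) / 0.7 = 18.2/0.7 = 26.0 cmH2O·s/L.
C = Vt/(Pplat − PEEP) = 500.0 / (12.1 − 4) = 500.0/8.1 = 61.728 mL/cmH2O.
τ = R × C = 26.0 × 0.06173 L/cmH2O = 1.605 s.
Fraction remaining at end-expiration = e^(−Te/τ) = e^(−2.31/1.605) = 0.2371 → 23.71%.

23.7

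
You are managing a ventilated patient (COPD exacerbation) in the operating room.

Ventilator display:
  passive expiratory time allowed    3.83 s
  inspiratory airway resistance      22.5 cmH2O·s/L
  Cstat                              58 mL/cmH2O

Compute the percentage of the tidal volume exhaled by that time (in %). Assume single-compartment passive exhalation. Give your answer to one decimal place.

τ = R × C = 22.5 × 58 mL/cmH2O = 22.5 × 0.058 L/cmH2O = 1.305 s.
Passive exhalation: V(t)/V₀ = e^(−t/τ) = e^(−3.83/1.305) = 0.05314.
Fraction exhaled = 1 − 0.05314 = 0.9469 → 94.69%.

94.7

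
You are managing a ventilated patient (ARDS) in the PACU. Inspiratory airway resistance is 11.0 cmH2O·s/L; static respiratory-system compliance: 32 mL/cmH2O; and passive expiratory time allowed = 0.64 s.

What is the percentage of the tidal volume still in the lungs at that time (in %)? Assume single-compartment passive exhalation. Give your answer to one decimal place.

τ = R × C = 11.0 × 32 mL/cmH2O = 11.0 × 0.032 L/cmH2O = 0.352 s.
Passive exhalation: V(t)/V₀ = e^(−t/τ) = e^(−0.64/0.352) = 0.1623.
Fraction remaining = 0.1623 → 16.23%.

16.2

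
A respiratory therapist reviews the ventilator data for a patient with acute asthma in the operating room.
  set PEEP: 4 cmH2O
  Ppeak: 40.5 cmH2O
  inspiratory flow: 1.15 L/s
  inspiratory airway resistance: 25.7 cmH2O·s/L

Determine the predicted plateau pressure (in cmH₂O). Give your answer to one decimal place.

10.9

Pplat = PIP − Raw × flow = 40.5 − 25.7 × 1.15 = 40.5 − 29.555 = 10.945 cmH2O.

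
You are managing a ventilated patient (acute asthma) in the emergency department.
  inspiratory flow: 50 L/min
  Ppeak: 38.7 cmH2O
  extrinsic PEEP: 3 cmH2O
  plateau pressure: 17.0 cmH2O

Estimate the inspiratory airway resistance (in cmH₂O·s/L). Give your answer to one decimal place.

26.0

Flow: 50 L/min ÷ 60 = 0.8333 L/s.
Raw = (PIP − Pplat) / flow = (38.7 − 17.0) / 0.8333 = 21.7 / 0.8333 = 26.041 cmH2O·s/L.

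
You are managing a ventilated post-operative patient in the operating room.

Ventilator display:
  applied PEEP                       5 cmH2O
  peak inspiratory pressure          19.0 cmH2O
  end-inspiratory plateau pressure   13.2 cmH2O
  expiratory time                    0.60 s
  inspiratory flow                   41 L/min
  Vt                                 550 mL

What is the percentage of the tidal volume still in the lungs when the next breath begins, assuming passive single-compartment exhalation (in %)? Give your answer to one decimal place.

Flow: 41 L/min ÷ 60 = 0.6833 L/s.
R = (PIP − Pplat)/V̇ = (19.0 − 13.2) / 0.6833 = 5.8/0.6833 = 8.488 cmH2O·s/L.
C = Vt/(Pplat − PEEP) = 550.0 / (13.2 − 5) = 550.0/8.2 = 67.073 mL/cmH2O.
τ = R × C = 8.488 × 0.06707 L/cmH2O = 0.5693 s.
Fraction remaining at end-expiration = e^(−Te/τ) = e^(−0.60/0.5693) = 0.3486 → 34.86%.

34.9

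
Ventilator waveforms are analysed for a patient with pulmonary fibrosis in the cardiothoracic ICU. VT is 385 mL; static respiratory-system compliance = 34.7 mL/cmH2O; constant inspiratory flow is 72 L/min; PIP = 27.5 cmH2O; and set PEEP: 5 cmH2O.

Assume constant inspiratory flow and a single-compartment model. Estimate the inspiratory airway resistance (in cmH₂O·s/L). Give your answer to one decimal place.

Flow: 72 L/min ÷ 60 = 1.2 L/s.
Equation of motion (constant flow): PIP = Vt/C + R·V̇ + PEEP.
R·V̇ = PIP − Vt/C − PEEP = 27.5 − 385/34.7 − 5 = 27.5 − 11.095 − 5 = 11.405 cmH2O.
R = 11.405 / 1.2 = 9.504 cmH2O·s/L.

9.5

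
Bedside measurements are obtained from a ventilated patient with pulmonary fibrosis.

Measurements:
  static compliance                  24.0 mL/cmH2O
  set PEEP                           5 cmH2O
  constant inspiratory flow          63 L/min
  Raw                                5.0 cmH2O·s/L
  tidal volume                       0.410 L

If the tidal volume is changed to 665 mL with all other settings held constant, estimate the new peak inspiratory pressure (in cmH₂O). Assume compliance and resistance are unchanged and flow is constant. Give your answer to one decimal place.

38.0

Flow: 63 L/min ÷ 60 = 1.05 L/s.
PIP = Vt/C + R·V̇ + PEEP (constant-flow equation of motion).
Only the elastic term changes: ΔPIP = ΔVt / C = (665 − 410) / 24.0 = 10.625 cmH2O.
Original PIP = 410/24.0 + 5.0×1.05 + 5 = 27.333 cmH2O; new PIP = 27.333 + (10.625) = 37.958 cmH2O.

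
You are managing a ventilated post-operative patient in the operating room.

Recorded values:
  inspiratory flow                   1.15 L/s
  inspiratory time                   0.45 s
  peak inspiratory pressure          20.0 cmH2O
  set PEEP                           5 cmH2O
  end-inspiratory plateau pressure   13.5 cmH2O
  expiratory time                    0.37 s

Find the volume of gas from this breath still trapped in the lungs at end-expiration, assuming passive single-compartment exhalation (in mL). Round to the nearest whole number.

177

Vt = flow × Ti = 1.15 L/s × 0.45 s × 1000 mL/L = 517.5 mL.
R = (PIP − Pplat)/V̇ = (20.0 − 13.5) / 1.15 = 6.5/1.15 = 5.652 cmH2O·s/L.
C = Vt/(Pplat − PEEP) = 517.5 / (13.5 − 5) = 517.5/8.5 = 60.882 mL/cmH2O.
τ = R × C = 5.652 × 0.06088 L/cmH2O = 0.3441 s.
Fraction remaining = e^(−Te/τ) = e^(−0.37/0.3441) = 0.3412.
Trapped volume = 517.5 × 0.3412 = 176.57 mL.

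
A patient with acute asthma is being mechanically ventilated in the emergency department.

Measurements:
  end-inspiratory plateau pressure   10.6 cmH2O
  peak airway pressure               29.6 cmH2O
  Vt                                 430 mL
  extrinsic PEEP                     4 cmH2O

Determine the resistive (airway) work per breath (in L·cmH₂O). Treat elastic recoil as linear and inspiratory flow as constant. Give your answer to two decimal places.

With constant inspiratory flow the resistive pressure is constant at PIP − Pplat = 29.6 − 10.6 = 19.0 cmH2O, so resistive work = 19.0 × 0.430 = 8.17 L·cmH2O.

8.17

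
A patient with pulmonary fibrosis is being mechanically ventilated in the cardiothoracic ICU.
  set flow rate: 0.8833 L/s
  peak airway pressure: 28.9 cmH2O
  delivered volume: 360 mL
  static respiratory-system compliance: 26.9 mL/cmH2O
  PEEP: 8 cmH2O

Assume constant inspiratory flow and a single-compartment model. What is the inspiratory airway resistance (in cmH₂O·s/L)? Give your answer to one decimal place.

8.5

Equation of motion (constant flow): PIP = Vt/C + R·V̇ + PEEP.
R·V̇ = PIP − Vt/C − PEEP = 28.9 − 360/26.9 − 8 = 28.9 − 13.383 − 8 = 7.517 cmH2O.
R = 7.517 / 0.8833 = 8.51 cmH2O·s/L.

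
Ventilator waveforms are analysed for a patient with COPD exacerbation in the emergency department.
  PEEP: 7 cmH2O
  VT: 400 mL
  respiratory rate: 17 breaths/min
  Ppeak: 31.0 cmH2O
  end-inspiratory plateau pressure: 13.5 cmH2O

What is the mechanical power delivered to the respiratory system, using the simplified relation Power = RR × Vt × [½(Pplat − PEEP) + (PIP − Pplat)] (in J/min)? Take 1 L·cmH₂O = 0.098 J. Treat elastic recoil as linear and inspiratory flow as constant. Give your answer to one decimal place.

Per-breath work = Vt × [½(Pplat−PEEP) + (PIP−Pplat)] = 0.400 × [0.5×6.5 + 17.5] = 0.400 × 20.75 = 8.3 L·cmH2O.
Power = 17 × 8.3 = 141.1 L·cmH2O/min.
× 0.098 J/(L·cmH2O) → 13.828 J/min.

13.8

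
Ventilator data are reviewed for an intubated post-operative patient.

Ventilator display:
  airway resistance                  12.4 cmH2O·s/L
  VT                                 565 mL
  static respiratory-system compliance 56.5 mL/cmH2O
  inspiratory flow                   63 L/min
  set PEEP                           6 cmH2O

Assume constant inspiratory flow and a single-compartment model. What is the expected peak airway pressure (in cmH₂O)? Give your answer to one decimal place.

29.0

Flow: 63 L/min ÷ 60 = 1.05 L/s.
Equation of motion (constant flow): PIP = Vt/C + R·V̇ + PEEP.
PIP = 565/56.5 + 12.4×1.05 + 6 = 10.0 + 13.02 + 6 = 29.02 cmH2O.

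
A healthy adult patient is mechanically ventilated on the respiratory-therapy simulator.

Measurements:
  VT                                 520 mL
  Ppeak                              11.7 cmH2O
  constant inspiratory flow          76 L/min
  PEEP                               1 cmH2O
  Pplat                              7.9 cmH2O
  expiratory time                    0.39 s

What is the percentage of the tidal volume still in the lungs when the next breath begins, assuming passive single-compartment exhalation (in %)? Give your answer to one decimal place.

Flow: 76 L/min ÷ 60 = 1.2667 L/s.
R = (PIP − Pplat)/V̇ = (11.7 − 7.9) / 1.2667 = 3.8/1.2667 = 3.0 cmH2O·s/L.
C = Vt/(Pplat − PEEP) = 520.0 / (7.9 − 1) = 520.0/6.9 = 75.362 mL/cmH2O.
τ = R × C = 3.0 × 0.07536 L/cmH2O = 0.2261 s.
Fraction remaining at end-expiration = e^(−Te/τ) = e^(−0.39/0.2261) = 0.1782 → 17.82%.

17.8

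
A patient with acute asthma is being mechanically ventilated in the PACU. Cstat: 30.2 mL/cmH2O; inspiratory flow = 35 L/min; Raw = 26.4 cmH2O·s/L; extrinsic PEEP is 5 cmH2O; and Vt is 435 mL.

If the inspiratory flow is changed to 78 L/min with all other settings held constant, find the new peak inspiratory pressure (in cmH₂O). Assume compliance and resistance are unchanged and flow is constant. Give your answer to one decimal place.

53.7

Flow: 35 L/min ÷ 60 = 0.5833 L/s.
New flow: 78 L/min ÷ 60 = 1.3 L/s.
PIP = Vt/C + R·V̇ + PEEP (constant-flow equation of motion).
Only the resistive term changes: ΔPIP = R × ΔV̇ = 26.4 × (1.3 − 0.5833) = 26.4 × 0.7167 = 18.921 cmH2O.
Original PIP = 435/30.2 + 26.4×0.5833 + 5 = 34.803 cmH2O; new PIP = 34.803 + (18.921) = 53.724 cmH2O.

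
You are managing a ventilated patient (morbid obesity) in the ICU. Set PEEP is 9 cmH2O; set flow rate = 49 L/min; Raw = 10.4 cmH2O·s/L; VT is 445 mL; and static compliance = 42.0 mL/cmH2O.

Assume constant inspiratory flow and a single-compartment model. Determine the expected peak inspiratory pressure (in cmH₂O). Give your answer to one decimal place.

Flow: 49 L/min ÷ 60 = 0.8167 L/s.
Equation of motion (constant flow): PIP = Vt/C + R·V̇ + PEEP.
PIP = 445/42.0 + 10.4×0.8167 + 9 = 10.595 + 8.494 + 9 = 28.089 cmH2O.

28.1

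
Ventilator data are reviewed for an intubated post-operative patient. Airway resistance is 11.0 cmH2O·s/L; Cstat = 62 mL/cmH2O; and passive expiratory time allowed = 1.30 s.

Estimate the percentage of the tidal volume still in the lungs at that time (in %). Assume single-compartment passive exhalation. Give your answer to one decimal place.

14.9

τ = R × C = 11.0 × 62 mL/cmH2O = 11.0 × 0.062 L/cmH2O = 0.682 s.
Passive exhalation: V(t)/V₀ = e^(−t/τ) = e^(−1.30/0.682) = 0.1487.
Fraction remaining = 0.1487 → 14.87%.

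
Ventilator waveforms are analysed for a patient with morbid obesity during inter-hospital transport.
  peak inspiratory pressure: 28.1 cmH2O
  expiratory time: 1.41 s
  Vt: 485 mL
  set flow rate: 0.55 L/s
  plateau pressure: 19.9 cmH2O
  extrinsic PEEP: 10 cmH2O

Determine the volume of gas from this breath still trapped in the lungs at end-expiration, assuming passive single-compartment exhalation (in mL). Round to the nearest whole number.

70

R = (PIP − Pplat)/V̇ = (28.1 − 19.9) / 0.55 = 8.2/0.55 = 14.909 cmH2O·s/L.
C = Vt/(Pplat − PEEP) = 485.0 / (19.9 − 10) = 485.0/9.9 = 48.99 mL/cmH2O.
τ = R × C = 14.909 × 0.04899 L/cmH2O = 0.7304 s.
Fraction remaining = e^(−Te/τ) = e^(−1.41/0.7304) = 0.1451.
Trapped volume = 485.0 × 0.1451 = 70.374 mL.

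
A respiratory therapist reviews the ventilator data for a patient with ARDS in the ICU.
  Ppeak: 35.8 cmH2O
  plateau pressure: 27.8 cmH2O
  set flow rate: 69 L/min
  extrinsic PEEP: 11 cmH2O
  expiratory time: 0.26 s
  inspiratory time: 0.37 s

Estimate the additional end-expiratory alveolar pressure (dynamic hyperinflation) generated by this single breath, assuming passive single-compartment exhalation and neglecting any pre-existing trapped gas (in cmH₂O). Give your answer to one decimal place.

3.8

Flow: 69 L/min ÷ 60 = 1.15 L/s.
Vt = flow × Ti = 1.15 L/s × 0.37 s × 1000 mL/L = 425.5 mL.
R = (PIP − Pplat)/V̇ = (35.8 − 27.8) / 1.15 = 8.0/1.15 = 6.957 cmH2O·s/L.
C = Vt/(Pplat − PEEP) = 425.5 / (27.8 − 11) = 425.5/16.8 = 25.327 mL/cmH2O.
τ = R × C = 6.957 × 0.02533 L/cmH2O = 0.1762 s.
Fraction remaining = e^(−Te/τ) = e^(−0.26/0.1762) = 0.2286; trapped volume = 425.5 × 0.2286 = 97.269 mL.
Additional alveolar pressure from trapping ≈ V_trapped / C = 97.269 / 25.327 = 3.841 cmH2O.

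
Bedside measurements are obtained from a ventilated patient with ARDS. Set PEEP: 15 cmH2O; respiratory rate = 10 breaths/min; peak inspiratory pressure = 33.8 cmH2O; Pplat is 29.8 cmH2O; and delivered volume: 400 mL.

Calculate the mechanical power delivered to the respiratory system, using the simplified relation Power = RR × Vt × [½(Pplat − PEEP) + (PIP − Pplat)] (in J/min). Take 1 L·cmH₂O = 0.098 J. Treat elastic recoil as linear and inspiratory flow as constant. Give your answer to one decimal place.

Per-breath work = Vt × [½(Pplat−PEEP) + (PIP−Pplat)] = 0.400 × [0.5×14.8 + 4.0] = 0.400 × 11.4 = 4.56 L·cmH2O.
Power = 10 × 4.56 = 45.6 L·cmH2O/min.
× 0.098 J/(L·cmH2O) → 4.469 J/min.

4.5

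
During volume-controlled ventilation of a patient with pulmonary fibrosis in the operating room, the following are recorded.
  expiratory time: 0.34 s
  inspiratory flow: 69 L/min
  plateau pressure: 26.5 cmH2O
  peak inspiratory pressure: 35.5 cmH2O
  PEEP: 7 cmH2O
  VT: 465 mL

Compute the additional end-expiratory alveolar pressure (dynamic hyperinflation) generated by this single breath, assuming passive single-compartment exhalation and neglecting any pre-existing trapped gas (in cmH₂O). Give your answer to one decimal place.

3.2

Flow: 69 L/min ÷ 60 = 1.15 L/s.
R = (PIP − Pplat)/V̇ = (35.5 − 26.5) / 1.15 = 9.0/1.15 = 7.826 cmH2O·s/L.
C = Vt/(Pplat − PEEP) = 465.0 / (26.5 − 7) = 465.0/19.5 = 23.846 mL/cmH2O.
τ = R × C = 7.826 × 0.02385 L/cmH2O = 0.1867 s.
Fraction remaining = e^(−Te/τ) = e^(−0.34/0.1867) = 0.1618; trapped volume = 465.0 × 0.1618 = 75.237 mL.
Additional alveolar pressure from trapping ≈ V_trapped / C = 75.237 / 23.846 = 3.155 cmH2O.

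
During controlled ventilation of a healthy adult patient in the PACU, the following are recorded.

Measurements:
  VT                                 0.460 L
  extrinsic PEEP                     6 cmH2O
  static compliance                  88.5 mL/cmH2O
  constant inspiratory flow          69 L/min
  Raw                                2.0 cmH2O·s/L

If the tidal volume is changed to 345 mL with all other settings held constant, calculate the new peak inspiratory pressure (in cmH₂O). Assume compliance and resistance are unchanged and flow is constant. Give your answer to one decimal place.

12.2

Flow: 69 L/min ÷ 60 = 1.15 L/s.
PIP = Vt/C + R·V̇ + PEEP (constant-flow equation of motion).
Only the elastic term changes: ΔPIP = ΔVt / C = (345 − 460) / 88.5 = -1.299 cmH2O.
Original PIP = 460/88.5 + 2.0×1.15 + 6 = 13.498 cmH2O; new PIP = 13.498 + (-1.299) = 12.199 cmH2O.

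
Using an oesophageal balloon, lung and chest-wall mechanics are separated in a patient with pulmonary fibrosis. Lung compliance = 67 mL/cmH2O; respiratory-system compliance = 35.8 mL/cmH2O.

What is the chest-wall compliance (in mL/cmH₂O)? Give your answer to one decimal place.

76.9

1/Ccw = 1/Crs − 1/CL.
1/Ccw = 1/35.8 − 1/67 = 0.01301.
Ccw = 76.864 mL/cmH2O.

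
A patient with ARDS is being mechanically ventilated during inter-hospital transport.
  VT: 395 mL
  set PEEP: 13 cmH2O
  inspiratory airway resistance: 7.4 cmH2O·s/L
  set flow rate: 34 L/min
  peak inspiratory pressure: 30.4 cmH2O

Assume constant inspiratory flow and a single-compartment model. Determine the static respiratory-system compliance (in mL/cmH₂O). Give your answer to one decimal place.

Flow: 34 L/min ÷ 60 = 0.5667 L/s.
Equation of motion (constant flow): PIP = Vt/C + R·V̇ + PEEP.
Vt/C = PIP − R·V̇ − PEEP = 30.4 − 7.4×0.5667 − 13 = 30.4 − 4.194 − 13 = 13.206 cmH2O.
C = Vt / 13.206 = 395 / 13.206 = 29.911 mL/cmH2O.

29.9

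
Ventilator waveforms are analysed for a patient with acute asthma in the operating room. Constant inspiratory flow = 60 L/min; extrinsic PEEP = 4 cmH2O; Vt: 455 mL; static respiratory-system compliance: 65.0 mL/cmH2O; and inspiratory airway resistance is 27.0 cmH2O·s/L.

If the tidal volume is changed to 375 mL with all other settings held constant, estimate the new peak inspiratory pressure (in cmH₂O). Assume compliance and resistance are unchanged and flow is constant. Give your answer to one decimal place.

Flow: 60 L/min ÷ 60 = 1 L/s.
PIP = Vt/C + R·V̇ + PEEP (constant-flow equation of motion).
Only the elastic term changes: ΔPIP = ΔVt / C = (375 − 455) / 65.0 = -1.231 cmH2O.
Original PIP = 455/65.0 + 27.0×1 + 4 = 38.0 cmH2O; new PIP = 38.0 + (-1.231) = 36.769 cmH2O.

36.8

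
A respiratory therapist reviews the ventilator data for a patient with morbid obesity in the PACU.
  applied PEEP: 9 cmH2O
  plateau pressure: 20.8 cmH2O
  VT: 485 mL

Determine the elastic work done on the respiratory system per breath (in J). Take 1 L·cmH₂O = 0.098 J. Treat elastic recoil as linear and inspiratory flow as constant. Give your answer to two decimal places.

0.28

Elastic work ≈ ½ × (Pplat − PEEP) × Vt = 0.5 × (20.8 − 9) × 0.485 L = 0.5 × 11.8 × 0.485 = 2.862 L·cmH2O.
× 0.098 J/(L·cmH2O) → 0.2805 J.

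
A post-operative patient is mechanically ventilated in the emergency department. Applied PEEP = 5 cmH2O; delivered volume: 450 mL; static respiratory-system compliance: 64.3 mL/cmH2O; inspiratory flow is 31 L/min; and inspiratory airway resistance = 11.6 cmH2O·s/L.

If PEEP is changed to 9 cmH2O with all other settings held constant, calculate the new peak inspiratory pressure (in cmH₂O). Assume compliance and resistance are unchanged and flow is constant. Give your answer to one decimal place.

22.0

Flow: 31 L/min ÷ 60 = 0.5167 L/s.
PIP = Vt/C + R·V̇ + PEEP (constant-flow equation of motion).
Only the baseline term changes: ΔPIP = ΔPEEP = 9 − 5 = 4.0 cmH2O.
Original PIP = 450/64.3 + 11.6×0.5167 + 5 = 17.992 cmH2O; new PIP = 17.992 + (4.0) = 21.992 cmH2O.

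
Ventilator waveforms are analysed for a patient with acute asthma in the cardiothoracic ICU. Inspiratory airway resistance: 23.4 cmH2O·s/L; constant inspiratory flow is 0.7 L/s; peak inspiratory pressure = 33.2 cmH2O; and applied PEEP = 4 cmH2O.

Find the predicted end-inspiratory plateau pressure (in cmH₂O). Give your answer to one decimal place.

16.8

Pplat = PIP − Raw × flow = 33.2 − 23.4 × 0.7 = 33.2 − 16.38 = 16.82 cmH2O.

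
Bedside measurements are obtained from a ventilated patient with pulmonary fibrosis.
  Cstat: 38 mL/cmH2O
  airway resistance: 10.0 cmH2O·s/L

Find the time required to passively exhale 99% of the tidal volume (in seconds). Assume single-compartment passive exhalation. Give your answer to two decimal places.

τ = R × C = 10.0 × 38 mL/cmH2O = 10.0 × 0.038 L/cmH2O = 0.38 s.
Exhaled fraction f = 1 − e^(−t/τ) → t = −τ·ln(1 − f) = −0.38·ln(0.01) = 1.75 s.

1.75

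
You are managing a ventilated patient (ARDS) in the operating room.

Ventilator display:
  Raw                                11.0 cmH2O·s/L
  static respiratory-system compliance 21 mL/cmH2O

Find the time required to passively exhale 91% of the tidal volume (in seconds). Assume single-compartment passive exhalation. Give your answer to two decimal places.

τ = R × C = 11.0 × 21 mL/cmH2O = 11.0 × 0.021 L/cmH2O = 0.231 s.
Exhaled fraction f = 1 − e^(−t/τ) → t = −τ·ln(1 − f) = −0.231·ln(0.09) = 0.5562 s.

0.56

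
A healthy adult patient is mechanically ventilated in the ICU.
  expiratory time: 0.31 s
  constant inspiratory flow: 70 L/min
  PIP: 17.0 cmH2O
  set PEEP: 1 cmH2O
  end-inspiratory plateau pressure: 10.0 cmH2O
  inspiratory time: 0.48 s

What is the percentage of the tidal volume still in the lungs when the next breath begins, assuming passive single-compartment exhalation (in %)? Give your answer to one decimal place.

Flow: 70 L/min ÷ 60 = 1.1667 L/s.
Vt = flow × Ti = 1.1667 L/s × 0.48 s × 1000 mL/L = 560.02 mL.
R = (PIP − Pplat)/V̇ = (17.0 − 10.0) / 1.1667 = 7.0/1.1667 = 6.0 cmH2O·s/L.
C = Vt/(Pplat − PEEP) = 560.02 / (10.0 − 1) = 560.02/9.0 = 62.224 mL/cmH2O.
τ = R × C = 6.0 × 0.06222 L/cmH2O = 0.3733 s.
Fraction remaining at end-expiration = e^(−Te/τ) = e^(−0.31/0.3733) = 0.4359 → 43.59%.

43.6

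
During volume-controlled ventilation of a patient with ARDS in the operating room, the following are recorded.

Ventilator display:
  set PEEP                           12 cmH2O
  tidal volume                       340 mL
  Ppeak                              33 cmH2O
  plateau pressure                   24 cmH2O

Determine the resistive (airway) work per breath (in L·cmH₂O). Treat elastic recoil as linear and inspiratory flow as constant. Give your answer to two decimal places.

With constant inspiratory flow the resistive pressure is constant at PIP − Pplat = 33 − 24 = 9.0 cmH2O, so resistive work = 9.0 × 0.340 = 3.06 L·cmH2O.

3.06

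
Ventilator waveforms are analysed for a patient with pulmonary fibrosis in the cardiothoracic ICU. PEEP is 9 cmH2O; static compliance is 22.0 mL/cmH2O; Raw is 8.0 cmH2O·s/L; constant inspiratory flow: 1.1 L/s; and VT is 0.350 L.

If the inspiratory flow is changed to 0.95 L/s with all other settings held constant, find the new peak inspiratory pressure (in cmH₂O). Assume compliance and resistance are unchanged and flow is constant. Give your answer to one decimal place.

PIP = Vt/C + R·V̇ + PEEP (constant-flow equation of motion).
Only the resistive term changes: ΔPIP = R × ΔV̇ = 8.0 × (0.95 − 1.1) = 8.0 × -0.15 = -1.2 cmH2O.
Original PIP = 350/22.0 + 8.0×1.1 + 9 = 33.709 cmH2O; new PIP = 33.709 + (-1.2) = 32.509 cmH2O.

32.5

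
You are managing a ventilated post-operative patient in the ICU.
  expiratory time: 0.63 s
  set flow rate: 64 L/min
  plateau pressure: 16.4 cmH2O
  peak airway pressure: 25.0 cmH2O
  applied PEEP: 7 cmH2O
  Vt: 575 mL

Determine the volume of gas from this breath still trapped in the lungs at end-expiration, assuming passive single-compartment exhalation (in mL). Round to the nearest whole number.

160

Flow: 64 L/min ÷ 60 = 1.0667 L/s.
R = (PIP − Pplat)/V̇ = (25.0 − 16.4) / 1.0667 = 8.6/1.0667 = 8.062 cmH2O·s/L.
C = Vt/(Pplat − PEEP) = 575.0 / (16.4 − 7) = 575.0/9.4 = 61.17 mL/cmH2O.
τ = R × C = 8.062 × 0.06117 L/cmH2O = 0.4932 s.
Fraction remaining = e^(−Te/τ) = e^(−0.63/0.4932) = 0.2788.
Trapped volume = 575.0 × 0.2788 = 160.31 mL.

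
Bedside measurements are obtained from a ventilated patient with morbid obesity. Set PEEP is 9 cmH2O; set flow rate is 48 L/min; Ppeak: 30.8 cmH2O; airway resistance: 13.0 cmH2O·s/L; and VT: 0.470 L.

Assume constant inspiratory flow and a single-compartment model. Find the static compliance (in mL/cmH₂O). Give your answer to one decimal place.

Flow: 48 L/min ÷ 60 = 0.8 L/s.
Equation of motion (constant flow): PIP = Vt/C + R·V̇ + PEEP.
Vt/C = PIP − R·V̇ − PEEP = 30.8 − 13.0×0.8 − 9 = 30.8 − 10.4 − 9 = 11.4 cmH2O.
C = Vt / 11.4 = 470 / 11.4 = 41.228 mL/cmH2O.

41.2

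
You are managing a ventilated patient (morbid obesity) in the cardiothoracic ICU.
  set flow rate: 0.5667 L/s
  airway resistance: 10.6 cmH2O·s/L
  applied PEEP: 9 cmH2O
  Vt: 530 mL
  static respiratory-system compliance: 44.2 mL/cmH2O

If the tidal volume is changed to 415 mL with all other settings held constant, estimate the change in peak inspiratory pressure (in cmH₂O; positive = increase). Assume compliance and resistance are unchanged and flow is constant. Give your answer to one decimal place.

-2.6

PIP = Vt/C + R·V̇ + PEEP (constant-flow equation of motion).
Only the elastic term changes: ΔPIP = ΔVt / C = (415 − 530) / 44.2 = -2.602 cmH2O.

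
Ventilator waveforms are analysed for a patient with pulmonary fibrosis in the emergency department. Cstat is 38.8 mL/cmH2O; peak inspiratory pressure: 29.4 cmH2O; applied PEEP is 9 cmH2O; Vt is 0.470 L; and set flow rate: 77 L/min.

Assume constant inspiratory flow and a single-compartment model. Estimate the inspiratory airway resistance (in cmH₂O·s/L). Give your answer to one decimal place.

6.5

Flow: 77 L/min ÷ 60 = 1.2833 L/s.
Equation of motion (constant flow): PIP = Vt/C + R·V̇ + PEEP.
R·V̇ = PIP − Vt/C − PEEP = 29.4 − 470/38.8 − 9 = 29.4 − 12.113 − 9 = 8.287 cmH2O.
R = 8.287 / 1.2833 = 6.458 cmH2O·s/L.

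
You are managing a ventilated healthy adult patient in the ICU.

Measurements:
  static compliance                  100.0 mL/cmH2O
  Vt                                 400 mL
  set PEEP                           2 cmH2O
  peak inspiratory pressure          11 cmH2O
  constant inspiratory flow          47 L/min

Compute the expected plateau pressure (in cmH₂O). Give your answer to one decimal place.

Pplat = PEEP + Vt / Cstat = 2 + 400 / 100.0 = 2 + 4.0 = 6.0 cmH2O.

6.0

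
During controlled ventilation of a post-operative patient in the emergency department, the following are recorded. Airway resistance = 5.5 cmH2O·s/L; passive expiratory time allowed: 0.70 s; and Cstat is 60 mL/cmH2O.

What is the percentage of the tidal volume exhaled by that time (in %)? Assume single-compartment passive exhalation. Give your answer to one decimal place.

88.0

τ = R × C = 5.5 × 60 mL/cmH2O = 5.5 × 0.060 L/cmH2O = 0.33 s.
Passive exhalation: V(t)/V₀ = e^(−t/τ) = e^(−0.70/0.33) = 0.1199.
Fraction exhaled = 1 − 0.1199 = 0.8801 → 88.01%.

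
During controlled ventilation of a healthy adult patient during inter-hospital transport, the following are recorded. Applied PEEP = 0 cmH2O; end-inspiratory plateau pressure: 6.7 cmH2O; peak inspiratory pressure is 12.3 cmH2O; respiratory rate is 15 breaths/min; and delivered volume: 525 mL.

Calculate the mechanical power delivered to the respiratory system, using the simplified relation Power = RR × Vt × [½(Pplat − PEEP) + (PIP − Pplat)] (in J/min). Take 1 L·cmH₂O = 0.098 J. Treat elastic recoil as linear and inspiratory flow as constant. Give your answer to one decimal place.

6.9

Per-breath work = Vt × [½(Pplat−PEEP) + (PIP−Pplat)] = 0.525 × [0.5×6.7 + 5.6] = 0.525 × 8.95 = 4.699 L·cmH2O.
Power = 15 × 4.699 = 70.485 L·cmH2O/min.
× 0.098 J/(L·cmH2O) → 6.908 J/min.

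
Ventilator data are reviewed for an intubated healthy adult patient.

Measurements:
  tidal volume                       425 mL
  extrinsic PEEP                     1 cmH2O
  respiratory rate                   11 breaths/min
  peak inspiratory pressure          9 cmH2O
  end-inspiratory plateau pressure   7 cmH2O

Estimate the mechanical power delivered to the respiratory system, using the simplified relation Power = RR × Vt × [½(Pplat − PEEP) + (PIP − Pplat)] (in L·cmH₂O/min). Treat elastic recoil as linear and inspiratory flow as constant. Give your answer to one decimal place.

Per-breath work = Vt × [½(Pplat−PEEP) + (PIP−Pplat)] = 0.425 × [0.5×6.0 + 2.0] = 0.425 × 5.0 = 2.125 L·cmH2O.
Power = 11 × 2.125 = 23.375 L·cmH2O/min.

23.4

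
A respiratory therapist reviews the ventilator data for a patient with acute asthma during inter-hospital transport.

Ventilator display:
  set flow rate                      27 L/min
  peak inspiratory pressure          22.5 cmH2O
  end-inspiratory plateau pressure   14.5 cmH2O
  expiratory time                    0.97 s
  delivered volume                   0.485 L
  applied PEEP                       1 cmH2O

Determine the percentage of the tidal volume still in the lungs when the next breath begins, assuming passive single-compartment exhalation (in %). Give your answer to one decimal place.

21.9

Flow: 27 L/min ÷ 60 = 0.45 L/s.
R = (PIP − Pplat)/V̇ = (22.5 − 14.5) / 0.45 = 8.0/0.45 = 17.778 cmH2O·s/L.
C = Vt/(Pplat − PEEP) = 485.0 / (14.5 − 1) = 485.0/13.5 = 35.926 mL/cmH2O.
τ = R × C = 17.778 × 0.03593 L/cmH2O = 0.6388 s.
Fraction remaining at end-expiration = e^(−Te/τ) = e^(−0.97/0.6388) = 0.219 → 21.9%.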